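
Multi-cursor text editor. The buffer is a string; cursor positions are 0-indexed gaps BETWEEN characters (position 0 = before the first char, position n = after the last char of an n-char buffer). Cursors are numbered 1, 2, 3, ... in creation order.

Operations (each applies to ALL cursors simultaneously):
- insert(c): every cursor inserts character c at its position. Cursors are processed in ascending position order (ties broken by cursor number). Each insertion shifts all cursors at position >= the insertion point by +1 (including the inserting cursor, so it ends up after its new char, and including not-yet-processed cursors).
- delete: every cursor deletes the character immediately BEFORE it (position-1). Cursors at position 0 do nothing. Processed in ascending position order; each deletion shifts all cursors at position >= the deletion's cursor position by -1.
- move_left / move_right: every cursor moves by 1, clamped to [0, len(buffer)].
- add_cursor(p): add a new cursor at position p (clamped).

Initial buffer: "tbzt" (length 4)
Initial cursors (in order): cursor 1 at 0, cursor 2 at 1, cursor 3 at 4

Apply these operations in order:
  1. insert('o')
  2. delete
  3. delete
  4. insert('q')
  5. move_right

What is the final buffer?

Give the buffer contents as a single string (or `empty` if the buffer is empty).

After op 1 (insert('o')): buffer="otobzto" (len 7), cursors c1@1 c2@3 c3@7, authorship 1.2...3
After op 2 (delete): buffer="tbzt" (len 4), cursors c1@0 c2@1 c3@4, authorship ....
After op 3 (delete): buffer="bz" (len 2), cursors c1@0 c2@0 c3@2, authorship ..
After op 4 (insert('q')): buffer="qqbzq" (len 5), cursors c1@2 c2@2 c3@5, authorship 12..3
After op 5 (move_right): buffer="qqbzq" (len 5), cursors c1@3 c2@3 c3@5, authorship 12..3

Answer: qqbzq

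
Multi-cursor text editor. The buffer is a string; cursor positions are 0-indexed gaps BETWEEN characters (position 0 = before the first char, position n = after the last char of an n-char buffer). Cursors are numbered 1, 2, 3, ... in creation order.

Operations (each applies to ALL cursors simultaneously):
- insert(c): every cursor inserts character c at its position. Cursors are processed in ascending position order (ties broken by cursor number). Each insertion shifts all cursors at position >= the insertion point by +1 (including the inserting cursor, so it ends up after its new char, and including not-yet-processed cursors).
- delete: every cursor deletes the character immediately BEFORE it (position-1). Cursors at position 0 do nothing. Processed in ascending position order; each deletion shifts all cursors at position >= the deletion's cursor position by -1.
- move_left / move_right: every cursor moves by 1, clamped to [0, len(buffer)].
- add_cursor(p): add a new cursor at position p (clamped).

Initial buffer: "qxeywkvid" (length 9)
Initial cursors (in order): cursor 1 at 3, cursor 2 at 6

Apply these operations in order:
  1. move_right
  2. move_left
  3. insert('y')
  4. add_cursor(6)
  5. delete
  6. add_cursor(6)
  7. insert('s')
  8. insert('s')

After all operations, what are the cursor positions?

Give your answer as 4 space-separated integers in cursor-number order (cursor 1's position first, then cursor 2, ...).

Answer: 5 11 8 14

Derivation:
After op 1 (move_right): buffer="qxeywkvid" (len 9), cursors c1@4 c2@7, authorship .........
After op 2 (move_left): buffer="qxeywkvid" (len 9), cursors c1@3 c2@6, authorship .........
After op 3 (insert('y')): buffer="qxeyywkyvid" (len 11), cursors c1@4 c2@8, authorship ...1...2...
After op 4 (add_cursor(6)): buffer="qxeyywkyvid" (len 11), cursors c1@4 c3@6 c2@8, authorship ...1...2...
After op 5 (delete): buffer="qxeykvid" (len 8), cursors c1@3 c3@4 c2@5, authorship ........
After op 6 (add_cursor(6)): buffer="qxeykvid" (len 8), cursors c1@3 c3@4 c2@5 c4@6, authorship ........
After op 7 (insert('s')): buffer="qxesysksvsid" (len 12), cursors c1@4 c3@6 c2@8 c4@10, authorship ...1.3.2.4..
After op 8 (insert('s')): buffer="qxessysskssvssid" (len 16), cursors c1@5 c3@8 c2@11 c4@14, authorship ...11.33.22.44..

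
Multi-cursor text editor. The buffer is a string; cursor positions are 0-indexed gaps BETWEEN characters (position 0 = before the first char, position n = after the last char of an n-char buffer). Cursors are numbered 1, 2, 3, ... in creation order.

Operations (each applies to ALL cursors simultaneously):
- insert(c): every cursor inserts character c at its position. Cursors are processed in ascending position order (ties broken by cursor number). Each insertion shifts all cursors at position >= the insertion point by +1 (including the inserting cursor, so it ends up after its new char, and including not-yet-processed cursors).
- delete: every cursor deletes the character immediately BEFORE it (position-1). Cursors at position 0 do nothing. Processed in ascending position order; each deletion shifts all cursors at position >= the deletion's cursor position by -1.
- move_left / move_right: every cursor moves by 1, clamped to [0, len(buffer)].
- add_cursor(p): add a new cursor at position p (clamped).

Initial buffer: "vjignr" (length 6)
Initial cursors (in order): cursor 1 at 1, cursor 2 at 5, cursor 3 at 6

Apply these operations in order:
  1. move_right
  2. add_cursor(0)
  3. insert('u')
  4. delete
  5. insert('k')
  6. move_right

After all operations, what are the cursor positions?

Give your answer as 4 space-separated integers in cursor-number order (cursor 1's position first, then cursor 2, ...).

Answer: 5 10 10 2

Derivation:
After op 1 (move_right): buffer="vjignr" (len 6), cursors c1@2 c2@6 c3@6, authorship ......
After op 2 (add_cursor(0)): buffer="vjignr" (len 6), cursors c4@0 c1@2 c2@6 c3@6, authorship ......
After op 3 (insert('u')): buffer="uvjuignruu" (len 10), cursors c4@1 c1@4 c2@10 c3@10, authorship 4..1....23
After op 4 (delete): buffer="vjignr" (len 6), cursors c4@0 c1@2 c2@6 c3@6, authorship ......
After op 5 (insert('k')): buffer="kvjkignrkk" (len 10), cursors c4@1 c1@4 c2@10 c3@10, authorship 4..1....23
After op 6 (move_right): buffer="kvjkignrkk" (len 10), cursors c4@2 c1@5 c2@10 c3@10, authorship 4..1....23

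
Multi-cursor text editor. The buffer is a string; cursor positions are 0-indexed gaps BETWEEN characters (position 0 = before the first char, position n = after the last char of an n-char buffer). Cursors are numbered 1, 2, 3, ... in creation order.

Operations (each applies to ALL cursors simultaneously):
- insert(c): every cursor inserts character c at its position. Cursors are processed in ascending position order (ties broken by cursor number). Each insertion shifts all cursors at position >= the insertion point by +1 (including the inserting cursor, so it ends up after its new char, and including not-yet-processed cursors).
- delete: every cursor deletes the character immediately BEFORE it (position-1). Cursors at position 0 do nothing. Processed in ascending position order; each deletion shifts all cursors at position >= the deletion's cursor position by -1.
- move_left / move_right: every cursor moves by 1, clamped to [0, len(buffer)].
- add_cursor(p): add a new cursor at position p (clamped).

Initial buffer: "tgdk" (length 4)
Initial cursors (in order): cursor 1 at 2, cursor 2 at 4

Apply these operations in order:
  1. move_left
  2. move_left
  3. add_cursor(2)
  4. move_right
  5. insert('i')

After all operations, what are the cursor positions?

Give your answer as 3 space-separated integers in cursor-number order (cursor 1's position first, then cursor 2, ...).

Answer: 2 6 6

Derivation:
After op 1 (move_left): buffer="tgdk" (len 4), cursors c1@1 c2@3, authorship ....
After op 2 (move_left): buffer="tgdk" (len 4), cursors c1@0 c2@2, authorship ....
After op 3 (add_cursor(2)): buffer="tgdk" (len 4), cursors c1@0 c2@2 c3@2, authorship ....
After op 4 (move_right): buffer="tgdk" (len 4), cursors c1@1 c2@3 c3@3, authorship ....
After op 5 (insert('i')): buffer="tigdiik" (len 7), cursors c1@2 c2@6 c3@6, authorship .1..23.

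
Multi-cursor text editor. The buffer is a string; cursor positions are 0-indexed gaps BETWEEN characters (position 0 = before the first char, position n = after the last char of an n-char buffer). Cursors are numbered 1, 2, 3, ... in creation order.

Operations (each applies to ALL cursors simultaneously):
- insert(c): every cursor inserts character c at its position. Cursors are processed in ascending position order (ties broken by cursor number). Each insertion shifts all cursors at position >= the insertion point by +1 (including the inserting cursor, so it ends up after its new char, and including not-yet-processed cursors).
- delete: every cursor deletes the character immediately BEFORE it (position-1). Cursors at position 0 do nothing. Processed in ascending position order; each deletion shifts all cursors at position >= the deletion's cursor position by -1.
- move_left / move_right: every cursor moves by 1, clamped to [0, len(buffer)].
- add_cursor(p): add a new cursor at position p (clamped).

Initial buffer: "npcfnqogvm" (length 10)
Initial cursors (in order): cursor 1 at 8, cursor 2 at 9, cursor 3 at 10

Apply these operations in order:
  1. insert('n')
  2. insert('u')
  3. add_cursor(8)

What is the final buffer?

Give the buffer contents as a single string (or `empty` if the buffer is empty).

Answer: npcfnqognuvnumnu

Derivation:
After op 1 (insert('n')): buffer="npcfnqognvnmn" (len 13), cursors c1@9 c2@11 c3@13, authorship ........1.2.3
After op 2 (insert('u')): buffer="npcfnqognuvnumnu" (len 16), cursors c1@10 c2@13 c3@16, authorship ........11.22.33
After op 3 (add_cursor(8)): buffer="npcfnqognuvnumnu" (len 16), cursors c4@8 c1@10 c2@13 c3@16, authorship ........11.22.33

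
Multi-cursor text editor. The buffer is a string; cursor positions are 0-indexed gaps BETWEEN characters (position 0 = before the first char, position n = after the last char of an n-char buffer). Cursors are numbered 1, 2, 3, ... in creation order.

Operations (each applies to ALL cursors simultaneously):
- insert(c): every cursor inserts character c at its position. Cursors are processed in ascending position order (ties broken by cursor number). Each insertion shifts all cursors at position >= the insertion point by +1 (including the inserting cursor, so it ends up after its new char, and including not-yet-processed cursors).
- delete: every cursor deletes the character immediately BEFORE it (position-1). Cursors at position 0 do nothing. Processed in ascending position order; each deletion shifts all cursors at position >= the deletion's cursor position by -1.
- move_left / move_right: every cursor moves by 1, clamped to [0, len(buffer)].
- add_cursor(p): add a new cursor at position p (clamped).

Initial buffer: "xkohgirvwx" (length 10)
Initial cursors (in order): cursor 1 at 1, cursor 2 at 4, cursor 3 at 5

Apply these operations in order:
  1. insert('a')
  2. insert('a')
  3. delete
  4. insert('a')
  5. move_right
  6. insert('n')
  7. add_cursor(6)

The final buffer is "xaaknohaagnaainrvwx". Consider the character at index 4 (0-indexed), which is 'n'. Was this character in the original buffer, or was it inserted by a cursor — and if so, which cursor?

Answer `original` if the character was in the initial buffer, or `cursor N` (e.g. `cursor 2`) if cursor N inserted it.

Answer: cursor 1

Derivation:
After op 1 (insert('a')): buffer="xakohagairvwx" (len 13), cursors c1@2 c2@6 c3@8, authorship .1...2.3.....
After op 2 (insert('a')): buffer="xaakohaagaairvwx" (len 16), cursors c1@3 c2@8 c3@11, authorship .11...22.33.....
After op 3 (delete): buffer="xakohagairvwx" (len 13), cursors c1@2 c2@6 c3@8, authorship .1...2.3.....
After op 4 (insert('a')): buffer="xaakohaagaairvwx" (len 16), cursors c1@3 c2@8 c3@11, authorship .11...22.33.....
After op 5 (move_right): buffer="xaakohaagaairvwx" (len 16), cursors c1@4 c2@9 c3@12, authorship .11...22.33.....
After op 6 (insert('n')): buffer="xaaknohaagnaainrvwx" (len 19), cursors c1@5 c2@11 c3@15, authorship .11.1..22.233.3....
After op 7 (add_cursor(6)): buffer="xaaknohaagnaainrvwx" (len 19), cursors c1@5 c4@6 c2@11 c3@15, authorship .11.1..22.233.3....
Authorship (.=original, N=cursor N): . 1 1 . 1 . . 2 2 . 2 3 3 . 3 . . . .
Index 4: author = 1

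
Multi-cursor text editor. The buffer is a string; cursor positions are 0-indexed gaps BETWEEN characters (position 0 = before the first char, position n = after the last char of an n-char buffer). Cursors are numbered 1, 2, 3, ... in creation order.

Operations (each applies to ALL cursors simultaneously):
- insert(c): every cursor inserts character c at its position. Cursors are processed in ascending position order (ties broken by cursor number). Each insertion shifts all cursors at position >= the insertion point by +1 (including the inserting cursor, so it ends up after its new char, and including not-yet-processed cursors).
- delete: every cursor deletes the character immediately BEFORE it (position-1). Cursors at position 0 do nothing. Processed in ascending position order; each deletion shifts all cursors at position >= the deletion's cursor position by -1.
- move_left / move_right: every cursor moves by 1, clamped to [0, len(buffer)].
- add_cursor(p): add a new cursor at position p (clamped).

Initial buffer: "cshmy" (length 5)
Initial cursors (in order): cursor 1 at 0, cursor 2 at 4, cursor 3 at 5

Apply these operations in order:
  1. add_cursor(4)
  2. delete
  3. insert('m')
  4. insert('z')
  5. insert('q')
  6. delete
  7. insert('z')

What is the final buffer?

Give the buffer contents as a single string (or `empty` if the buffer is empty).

After op 1 (add_cursor(4)): buffer="cshmy" (len 5), cursors c1@0 c2@4 c4@4 c3@5, authorship .....
After op 2 (delete): buffer="cs" (len 2), cursors c1@0 c2@2 c3@2 c4@2, authorship ..
After op 3 (insert('m')): buffer="mcsmmm" (len 6), cursors c1@1 c2@6 c3@6 c4@6, authorship 1..234
After op 4 (insert('z')): buffer="mzcsmmmzzz" (len 10), cursors c1@2 c2@10 c3@10 c4@10, authorship 11..234234
After op 5 (insert('q')): buffer="mzqcsmmmzzzqqq" (len 14), cursors c1@3 c2@14 c3@14 c4@14, authorship 111..234234234
After op 6 (delete): buffer="mzcsmmmzzz" (len 10), cursors c1@2 c2@10 c3@10 c4@10, authorship 11..234234
After op 7 (insert('z')): buffer="mzzcsmmmzzzzzz" (len 14), cursors c1@3 c2@14 c3@14 c4@14, authorship 111..234234234

Answer: mzzcsmmmzzzzzz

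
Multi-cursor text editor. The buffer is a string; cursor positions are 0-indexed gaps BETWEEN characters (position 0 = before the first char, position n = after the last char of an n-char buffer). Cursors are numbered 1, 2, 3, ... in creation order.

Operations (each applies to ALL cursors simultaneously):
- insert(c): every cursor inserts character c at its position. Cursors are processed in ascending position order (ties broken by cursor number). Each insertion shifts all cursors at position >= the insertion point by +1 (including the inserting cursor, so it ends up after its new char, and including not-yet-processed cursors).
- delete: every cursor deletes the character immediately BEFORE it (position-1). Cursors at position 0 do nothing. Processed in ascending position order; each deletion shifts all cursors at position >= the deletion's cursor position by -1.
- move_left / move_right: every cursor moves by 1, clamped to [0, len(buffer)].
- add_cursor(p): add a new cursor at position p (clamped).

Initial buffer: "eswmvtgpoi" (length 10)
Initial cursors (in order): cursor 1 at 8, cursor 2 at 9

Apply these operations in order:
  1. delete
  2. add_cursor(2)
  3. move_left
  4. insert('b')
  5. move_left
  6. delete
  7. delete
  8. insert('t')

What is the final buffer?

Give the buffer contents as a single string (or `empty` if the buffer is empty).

After op 1 (delete): buffer="eswmvtgi" (len 8), cursors c1@7 c2@7, authorship ........
After op 2 (add_cursor(2)): buffer="eswmvtgi" (len 8), cursors c3@2 c1@7 c2@7, authorship ........
After op 3 (move_left): buffer="eswmvtgi" (len 8), cursors c3@1 c1@6 c2@6, authorship ........
After op 4 (insert('b')): buffer="ebswmvtbbgi" (len 11), cursors c3@2 c1@9 c2@9, authorship .3.....12..
After op 5 (move_left): buffer="ebswmvtbbgi" (len 11), cursors c3@1 c1@8 c2@8, authorship .3.....12..
After op 6 (delete): buffer="bswmvbgi" (len 8), cursors c3@0 c1@5 c2@5, authorship 3....2..
After op 7 (delete): buffer="bswbgi" (len 6), cursors c3@0 c1@3 c2@3, authorship 3..2..
After op 8 (insert('t')): buffer="tbswttbgi" (len 9), cursors c3@1 c1@6 c2@6, authorship 33..122..

Answer: tbswttbgi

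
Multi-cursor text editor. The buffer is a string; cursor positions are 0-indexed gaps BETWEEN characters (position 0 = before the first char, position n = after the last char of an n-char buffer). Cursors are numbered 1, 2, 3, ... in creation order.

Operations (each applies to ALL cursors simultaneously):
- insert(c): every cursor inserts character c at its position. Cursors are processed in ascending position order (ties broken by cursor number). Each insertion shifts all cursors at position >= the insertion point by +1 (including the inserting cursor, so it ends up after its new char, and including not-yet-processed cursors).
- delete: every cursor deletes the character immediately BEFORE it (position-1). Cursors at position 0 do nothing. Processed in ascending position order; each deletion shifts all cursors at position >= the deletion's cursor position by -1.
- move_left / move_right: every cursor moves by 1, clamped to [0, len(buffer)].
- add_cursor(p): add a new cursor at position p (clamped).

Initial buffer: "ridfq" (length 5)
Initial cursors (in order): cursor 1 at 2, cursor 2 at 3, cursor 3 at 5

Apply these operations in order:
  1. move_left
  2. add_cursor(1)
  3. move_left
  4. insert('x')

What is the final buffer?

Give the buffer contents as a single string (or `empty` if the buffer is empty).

Answer: xxrxidxfq

Derivation:
After op 1 (move_left): buffer="ridfq" (len 5), cursors c1@1 c2@2 c3@4, authorship .....
After op 2 (add_cursor(1)): buffer="ridfq" (len 5), cursors c1@1 c4@1 c2@2 c3@4, authorship .....
After op 3 (move_left): buffer="ridfq" (len 5), cursors c1@0 c4@0 c2@1 c3@3, authorship .....
After op 4 (insert('x')): buffer="xxrxidxfq" (len 9), cursors c1@2 c4@2 c2@4 c3@7, authorship 14.2..3..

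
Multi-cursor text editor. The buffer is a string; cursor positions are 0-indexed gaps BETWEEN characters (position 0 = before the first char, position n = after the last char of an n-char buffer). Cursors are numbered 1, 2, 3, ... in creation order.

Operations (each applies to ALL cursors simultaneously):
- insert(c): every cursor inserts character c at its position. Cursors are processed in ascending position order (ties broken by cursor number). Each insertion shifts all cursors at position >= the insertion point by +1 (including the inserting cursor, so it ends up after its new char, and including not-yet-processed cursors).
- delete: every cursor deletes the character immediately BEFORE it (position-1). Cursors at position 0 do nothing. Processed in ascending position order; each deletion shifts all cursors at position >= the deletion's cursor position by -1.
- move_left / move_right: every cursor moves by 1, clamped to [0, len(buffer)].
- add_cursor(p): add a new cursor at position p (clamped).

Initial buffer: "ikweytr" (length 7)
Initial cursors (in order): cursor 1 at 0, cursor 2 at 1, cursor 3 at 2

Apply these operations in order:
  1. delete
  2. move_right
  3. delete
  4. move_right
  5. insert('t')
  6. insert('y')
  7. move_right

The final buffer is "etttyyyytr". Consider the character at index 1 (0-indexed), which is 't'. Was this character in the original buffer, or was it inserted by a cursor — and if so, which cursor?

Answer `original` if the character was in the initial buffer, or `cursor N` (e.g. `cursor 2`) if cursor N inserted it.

After op 1 (delete): buffer="weytr" (len 5), cursors c1@0 c2@0 c3@0, authorship .....
After op 2 (move_right): buffer="weytr" (len 5), cursors c1@1 c2@1 c3@1, authorship .....
After op 3 (delete): buffer="eytr" (len 4), cursors c1@0 c2@0 c3@0, authorship ....
After op 4 (move_right): buffer="eytr" (len 4), cursors c1@1 c2@1 c3@1, authorship ....
After op 5 (insert('t')): buffer="etttytr" (len 7), cursors c1@4 c2@4 c3@4, authorship .123...
After op 6 (insert('y')): buffer="etttyyyytr" (len 10), cursors c1@7 c2@7 c3@7, authorship .123123...
After op 7 (move_right): buffer="etttyyyytr" (len 10), cursors c1@8 c2@8 c3@8, authorship .123123...
Authorship (.=original, N=cursor N): . 1 2 3 1 2 3 . . .
Index 1: author = 1

Answer: cursor 1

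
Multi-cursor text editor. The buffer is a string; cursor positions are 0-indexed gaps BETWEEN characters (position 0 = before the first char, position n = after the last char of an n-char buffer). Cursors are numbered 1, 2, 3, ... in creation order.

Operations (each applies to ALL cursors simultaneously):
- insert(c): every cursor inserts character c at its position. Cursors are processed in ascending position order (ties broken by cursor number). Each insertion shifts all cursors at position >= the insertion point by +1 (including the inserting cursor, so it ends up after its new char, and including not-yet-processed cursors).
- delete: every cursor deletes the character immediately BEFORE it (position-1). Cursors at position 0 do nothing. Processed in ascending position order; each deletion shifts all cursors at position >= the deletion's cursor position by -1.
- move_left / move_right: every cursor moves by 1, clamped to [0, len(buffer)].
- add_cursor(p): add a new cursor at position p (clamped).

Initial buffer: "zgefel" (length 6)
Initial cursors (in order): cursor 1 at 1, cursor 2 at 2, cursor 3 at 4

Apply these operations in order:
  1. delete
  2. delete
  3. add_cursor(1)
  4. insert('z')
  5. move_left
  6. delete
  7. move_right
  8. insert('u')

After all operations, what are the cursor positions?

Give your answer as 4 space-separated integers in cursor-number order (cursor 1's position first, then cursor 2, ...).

After op 1 (delete): buffer="eel" (len 3), cursors c1@0 c2@0 c3@1, authorship ...
After op 2 (delete): buffer="el" (len 2), cursors c1@0 c2@0 c3@0, authorship ..
After op 3 (add_cursor(1)): buffer="el" (len 2), cursors c1@0 c2@0 c3@0 c4@1, authorship ..
After op 4 (insert('z')): buffer="zzzezl" (len 6), cursors c1@3 c2@3 c3@3 c4@5, authorship 123.4.
After op 5 (move_left): buffer="zzzezl" (len 6), cursors c1@2 c2@2 c3@2 c4@4, authorship 123.4.
After op 6 (delete): buffer="zzl" (len 3), cursors c1@0 c2@0 c3@0 c4@1, authorship 34.
After op 7 (move_right): buffer="zzl" (len 3), cursors c1@1 c2@1 c3@1 c4@2, authorship 34.
After op 8 (insert('u')): buffer="zuuuzul" (len 7), cursors c1@4 c2@4 c3@4 c4@6, authorship 312344.

Answer: 4 4 4 6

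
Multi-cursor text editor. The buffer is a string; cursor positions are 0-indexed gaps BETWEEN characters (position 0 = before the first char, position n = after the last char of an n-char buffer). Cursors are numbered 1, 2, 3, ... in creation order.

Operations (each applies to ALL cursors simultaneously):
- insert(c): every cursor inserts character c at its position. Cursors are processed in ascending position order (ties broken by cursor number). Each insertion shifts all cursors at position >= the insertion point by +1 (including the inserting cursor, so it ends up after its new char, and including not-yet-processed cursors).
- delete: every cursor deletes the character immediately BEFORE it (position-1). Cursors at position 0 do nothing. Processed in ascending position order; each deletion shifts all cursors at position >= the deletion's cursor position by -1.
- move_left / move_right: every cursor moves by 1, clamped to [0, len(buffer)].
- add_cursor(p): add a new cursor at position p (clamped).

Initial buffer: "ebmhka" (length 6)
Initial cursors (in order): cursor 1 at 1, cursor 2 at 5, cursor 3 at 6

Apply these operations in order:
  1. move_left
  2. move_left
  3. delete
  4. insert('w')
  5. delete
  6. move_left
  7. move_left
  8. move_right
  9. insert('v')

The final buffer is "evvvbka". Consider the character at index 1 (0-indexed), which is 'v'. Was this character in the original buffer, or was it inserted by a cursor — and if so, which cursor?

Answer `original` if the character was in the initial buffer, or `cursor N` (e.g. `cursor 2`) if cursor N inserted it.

Answer: cursor 1

Derivation:
After op 1 (move_left): buffer="ebmhka" (len 6), cursors c1@0 c2@4 c3@5, authorship ......
After op 2 (move_left): buffer="ebmhka" (len 6), cursors c1@0 c2@3 c3@4, authorship ......
After op 3 (delete): buffer="ebka" (len 4), cursors c1@0 c2@2 c3@2, authorship ....
After op 4 (insert('w')): buffer="webwwka" (len 7), cursors c1@1 c2@5 c3@5, authorship 1..23..
After op 5 (delete): buffer="ebka" (len 4), cursors c1@0 c2@2 c3@2, authorship ....
After op 6 (move_left): buffer="ebka" (len 4), cursors c1@0 c2@1 c3@1, authorship ....
After op 7 (move_left): buffer="ebka" (len 4), cursors c1@0 c2@0 c3@0, authorship ....
After op 8 (move_right): buffer="ebka" (len 4), cursors c1@1 c2@1 c3@1, authorship ....
After op 9 (insert('v')): buffer="evvvbka" (len 7), cursors c1@4 c2@4 c3@4, authorship .123...
Authorship (.=original, N=cursor N): . 1 2 3 . . .
Index 1: author = 1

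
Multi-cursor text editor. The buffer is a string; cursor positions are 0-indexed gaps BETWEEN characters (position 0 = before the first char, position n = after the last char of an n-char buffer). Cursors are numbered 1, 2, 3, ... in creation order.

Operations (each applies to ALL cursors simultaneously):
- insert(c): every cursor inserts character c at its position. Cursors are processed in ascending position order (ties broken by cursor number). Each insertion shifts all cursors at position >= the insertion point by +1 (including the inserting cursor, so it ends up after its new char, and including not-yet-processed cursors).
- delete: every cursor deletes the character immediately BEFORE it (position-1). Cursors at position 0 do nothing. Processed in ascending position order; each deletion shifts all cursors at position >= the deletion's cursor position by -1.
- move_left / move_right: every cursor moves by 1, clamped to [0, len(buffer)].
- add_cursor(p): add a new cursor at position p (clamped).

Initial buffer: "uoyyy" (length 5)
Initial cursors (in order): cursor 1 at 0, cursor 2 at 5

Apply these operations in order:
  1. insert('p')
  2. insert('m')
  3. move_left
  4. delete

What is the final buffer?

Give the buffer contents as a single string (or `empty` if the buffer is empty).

After op 1 (insert('p')): buffer="puoyyyp" (len 7), cursors c1@1 c2@7, authorship 1.....2
After op 2 (insert('m')): buffer="pmuoyyypm" (len 9), cursors c1@2 c2@9, authorship 11.....22
After op 3 (move_left): buffer="pmuoyyypm" (len 9), cursors c1@1 c2@8, authorship 11.....22
After op 4 (delete): buffer="muoyyym" (len 7), cursors c1@0 c2@6, authorship 1.....2

Answer: muoyyym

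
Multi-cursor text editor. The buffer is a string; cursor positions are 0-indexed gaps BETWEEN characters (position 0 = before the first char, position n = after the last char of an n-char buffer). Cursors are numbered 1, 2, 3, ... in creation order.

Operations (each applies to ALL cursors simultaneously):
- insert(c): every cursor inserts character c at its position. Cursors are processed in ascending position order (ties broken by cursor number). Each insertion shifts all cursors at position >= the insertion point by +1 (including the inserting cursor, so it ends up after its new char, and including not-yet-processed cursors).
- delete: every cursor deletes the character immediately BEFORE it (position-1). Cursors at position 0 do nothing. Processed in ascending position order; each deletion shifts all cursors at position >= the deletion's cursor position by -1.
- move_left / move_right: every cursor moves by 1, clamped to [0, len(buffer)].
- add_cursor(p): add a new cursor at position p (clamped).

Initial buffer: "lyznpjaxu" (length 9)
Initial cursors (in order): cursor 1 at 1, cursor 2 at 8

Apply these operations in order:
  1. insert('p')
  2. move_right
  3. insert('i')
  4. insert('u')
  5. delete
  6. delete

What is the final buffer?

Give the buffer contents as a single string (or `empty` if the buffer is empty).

After op 1 (insert('p')): buffer="lpyznpjaxpu" (len 11), cursors c1@2 c2@10, authorship .1.......2.
After op 2 (move_right): buffer="lpyznpjaxpu" (len 11), cursors c1@3 c2@11, authorship .1.......2.
After op 3 (insert('i')): buffer="lpyiznpjaxpui" (len 13), cursors c1@4 c2@13, authorship .1.1......2.2
After op 4 (insert('u')): buffer="lpyiuznpjaxpuiu" (len 15), cursors c1@5 c2@15, authorship .1.11......2.22
After op 5 (delete): buffer="lpyiznpjaxpui" (len 13), cursors c1@4 c2@13, authorship .1.1......2.2
After op 6 (delete): buffer="lpyznpjaxpu" (len 11), cursors c1@3 c2@11, authorship .1.......2.

Answer: lpyznpjaxpu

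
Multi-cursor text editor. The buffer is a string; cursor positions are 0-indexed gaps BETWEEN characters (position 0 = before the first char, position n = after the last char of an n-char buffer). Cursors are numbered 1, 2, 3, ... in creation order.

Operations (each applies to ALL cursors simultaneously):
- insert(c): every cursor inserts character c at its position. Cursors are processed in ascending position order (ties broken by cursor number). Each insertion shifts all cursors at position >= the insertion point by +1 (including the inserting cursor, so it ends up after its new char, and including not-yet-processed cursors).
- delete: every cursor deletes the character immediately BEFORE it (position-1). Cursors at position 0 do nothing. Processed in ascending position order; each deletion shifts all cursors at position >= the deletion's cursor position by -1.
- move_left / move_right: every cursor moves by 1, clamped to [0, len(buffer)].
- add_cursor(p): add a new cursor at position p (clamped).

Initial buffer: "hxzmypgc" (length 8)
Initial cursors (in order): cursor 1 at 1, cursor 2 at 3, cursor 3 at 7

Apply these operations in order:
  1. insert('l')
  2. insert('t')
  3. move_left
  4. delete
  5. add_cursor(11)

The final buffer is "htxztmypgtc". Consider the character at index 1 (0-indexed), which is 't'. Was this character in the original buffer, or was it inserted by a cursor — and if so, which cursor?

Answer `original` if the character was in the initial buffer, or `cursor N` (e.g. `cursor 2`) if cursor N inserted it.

After op 1 (insert('l')): buffer="hlxzlmypglc" (len 11), cursors c1@2 c2@5 c3@10, authorship .1..2....3.
After op 2 (insert('t')): buffer="hltxzltmypgltc" (len 14), cursors c1@3 c2@7 c3@13, authorship .11..22....33.
After op 3 (move_left): buffer="hltxzltmypgltc" (len 14), cursors c1@2 c2@6 c3@12, authorship .11..22....33.
After op 4 (delete): buffer="htxztmypgtc" (len 11), cursors c1@1 c2@4 c3@9, authorship .1..2....3.
After op 5 (add_cursor(11)): buffer="htxztmypgtc" (len 11), cursors c1@1 c2@4 c3@9 c4@11, authorship .1..2....3.
Authorship (.=original, N=cursor N): . 1 . . 2 . . . . 3 .
Index 1: author = 1

Answer: cursor 1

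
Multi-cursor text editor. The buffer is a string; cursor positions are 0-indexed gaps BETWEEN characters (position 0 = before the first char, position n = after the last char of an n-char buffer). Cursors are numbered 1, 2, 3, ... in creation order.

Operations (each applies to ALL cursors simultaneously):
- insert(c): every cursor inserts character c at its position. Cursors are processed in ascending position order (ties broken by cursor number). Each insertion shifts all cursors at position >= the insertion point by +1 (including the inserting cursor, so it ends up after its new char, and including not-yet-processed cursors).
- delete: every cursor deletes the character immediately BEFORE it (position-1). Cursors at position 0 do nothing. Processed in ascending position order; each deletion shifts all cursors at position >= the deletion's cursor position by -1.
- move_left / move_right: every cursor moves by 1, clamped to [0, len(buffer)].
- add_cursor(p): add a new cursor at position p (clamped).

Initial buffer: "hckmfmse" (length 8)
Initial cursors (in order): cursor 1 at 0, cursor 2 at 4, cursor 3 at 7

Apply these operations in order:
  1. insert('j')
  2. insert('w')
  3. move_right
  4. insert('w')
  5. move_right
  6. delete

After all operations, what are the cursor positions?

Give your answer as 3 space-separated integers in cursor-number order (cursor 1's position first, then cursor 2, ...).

Answer: 4 10 14

Derivation:
After op 1 (insert('j')): buffer="jhckmjfmsje" (len 11), cursors c1@1 c2@6 c3@10, authorship 1....2...3.
After op 2 (insert('w')): buffer="jwhckmjwfmsjwe" (len 14), cursors c1@2 c2@8 c3@13, authorship 11....22...33.
After op 3 (move_right): buffer="jwhckmjwfmsjwe" (len 14), cursors c1@3 c2@9 c3@14, authorship 11....22...33.
After op 4 (insert('w')): buffer="jwhwckmjwfwmsjwew" (len 17), cursors c1@4 c2@11 c3@17, authorship 11.1...22.2..33.3
After op 5 (move_right): buffer="jwhwckmjwfwmsjwew" (len 17), cursors c1@5 c2@12 c3@17, authorship 11.1...22.2..33.3
After op 6 (delete): buffer="jwhwkmjwfwsjwe" (len 14), cursors c1@4 c2@10 c3@14, authorship 11.1..22.2.33.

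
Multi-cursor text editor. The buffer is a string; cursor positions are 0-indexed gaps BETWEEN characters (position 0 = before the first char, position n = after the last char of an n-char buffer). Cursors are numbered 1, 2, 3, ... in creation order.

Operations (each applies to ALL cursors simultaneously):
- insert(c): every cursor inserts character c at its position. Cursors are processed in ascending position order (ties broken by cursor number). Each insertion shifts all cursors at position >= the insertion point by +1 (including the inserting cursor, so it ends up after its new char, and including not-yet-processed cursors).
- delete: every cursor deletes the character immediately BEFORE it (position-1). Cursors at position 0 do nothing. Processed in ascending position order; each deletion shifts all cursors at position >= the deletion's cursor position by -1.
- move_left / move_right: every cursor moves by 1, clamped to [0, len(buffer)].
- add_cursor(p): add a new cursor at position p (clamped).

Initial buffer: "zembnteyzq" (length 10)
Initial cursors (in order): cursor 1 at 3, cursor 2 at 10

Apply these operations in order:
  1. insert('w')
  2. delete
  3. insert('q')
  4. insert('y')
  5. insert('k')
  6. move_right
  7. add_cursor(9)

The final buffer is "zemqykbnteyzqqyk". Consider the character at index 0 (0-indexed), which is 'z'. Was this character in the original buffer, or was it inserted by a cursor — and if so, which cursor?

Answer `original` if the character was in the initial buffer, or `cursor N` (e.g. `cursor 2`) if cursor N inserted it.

After op 1 (insert('w')): buffer="zemwbnteyzqw" (len 12), cursors c1@4 c2@12, authorship ...1.......2
After op 2 (delete): buffer="zembnteyzq" (len 10), cursors c1@3 c2@10, authorship ..........
After op 3 (insert('q')): buffer="zemqbnteyzqq" (len 12), cursors c1@4 c2@12, authorship ...1.......2
After op 4 (insert('y')): buffer="zemqybnteyzqqy" (len 14), cursors c1@5 c2@14, authorship ...11.......22
After op 5 (insert('k')): buffer="zemqykbnteyzqqyk" (len 16), cursors c1@6 c2@16, authorship ...111.......222
After op 6 (move_right): buffer="zemqykbnteyzqqyk" (len 16), cursors c1@7 c2@16, authorship ...111.......222
After op 7 (add_cursor(9)): buffer="zemqykbnteyzqqyk" (len 16), cursors c1@7 c3@9 c2@16, authorship ...111.......222
Authorship (.=original, N=cursor N): . . . 1 1 1 . . . . . . . 2 2 2
Index 0: author = original

Answer: original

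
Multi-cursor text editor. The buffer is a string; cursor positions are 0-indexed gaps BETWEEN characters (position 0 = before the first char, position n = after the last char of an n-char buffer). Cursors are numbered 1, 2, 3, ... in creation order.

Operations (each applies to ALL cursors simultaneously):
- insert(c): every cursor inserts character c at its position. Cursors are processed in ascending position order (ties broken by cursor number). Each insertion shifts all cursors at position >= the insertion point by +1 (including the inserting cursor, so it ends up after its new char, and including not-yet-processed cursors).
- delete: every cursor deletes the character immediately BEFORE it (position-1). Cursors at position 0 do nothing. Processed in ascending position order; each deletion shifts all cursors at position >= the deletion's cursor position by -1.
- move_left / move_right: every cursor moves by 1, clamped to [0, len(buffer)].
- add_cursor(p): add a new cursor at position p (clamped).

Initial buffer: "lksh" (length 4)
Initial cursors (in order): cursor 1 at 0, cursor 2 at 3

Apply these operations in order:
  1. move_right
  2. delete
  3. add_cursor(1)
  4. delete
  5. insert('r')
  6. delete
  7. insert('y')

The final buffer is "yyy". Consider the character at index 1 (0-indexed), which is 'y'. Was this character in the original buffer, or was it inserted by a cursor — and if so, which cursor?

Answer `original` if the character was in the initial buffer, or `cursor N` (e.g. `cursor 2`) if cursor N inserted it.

After op 1 (move_right): buffer="lksh" (len 4), cursors c1@1 c2@4, authorship ....
After op 2 (delete): buffer="ks" (len 2), cursors c1@0 c2@2, authorship ..
After op 3 (add_cursor(1)): buffer="ks" (len 2), cursors c1@0 c3@1 c2@2, authorship ..
After op 4 (delete): buffer="" (len 0), cursors c1@0 c2@0 c3@0, authorship 
After op 5 (insert('r')): buffer="rrr" (len 3), cursors c1@3 c2@3 c3@3, authorship 123
After op 6 (delete): buffer="" (len 0), cursors c1@0 c2@0 c3@0, authorship 
After op 7 (insert('y')): buffer="yyy" (len 3), cursors c1@3 c2@3 c3@3, authorship 123
Authorship (.=original, N=cursor N): 1 2 3
Index 1: author = 2

Answer: cursor 2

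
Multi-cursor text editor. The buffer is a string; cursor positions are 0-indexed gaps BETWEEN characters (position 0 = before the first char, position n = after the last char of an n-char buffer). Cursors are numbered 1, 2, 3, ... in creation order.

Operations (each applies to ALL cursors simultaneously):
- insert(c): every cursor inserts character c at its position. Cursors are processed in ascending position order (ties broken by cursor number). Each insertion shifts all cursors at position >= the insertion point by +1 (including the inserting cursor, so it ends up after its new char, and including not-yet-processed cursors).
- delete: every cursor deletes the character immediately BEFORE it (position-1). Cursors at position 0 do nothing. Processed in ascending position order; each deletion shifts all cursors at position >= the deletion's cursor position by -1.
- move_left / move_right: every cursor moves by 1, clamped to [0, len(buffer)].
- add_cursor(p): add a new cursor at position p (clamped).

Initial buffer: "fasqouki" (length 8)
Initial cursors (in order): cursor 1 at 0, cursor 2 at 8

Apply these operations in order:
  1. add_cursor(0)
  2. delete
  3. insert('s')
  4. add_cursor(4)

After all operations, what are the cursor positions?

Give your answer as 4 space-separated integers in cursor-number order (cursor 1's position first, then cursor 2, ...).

Answer: 2 10 2 4

Derivation:
After op 1 (add_cursor(0)): buffer="fasqouki" (len 8), cursors c1@0 c3@0 c2@8, authorship ........
After op 2 (delete): buffer="fasqouk" (len 7), cursors c1@0 c3@0 c2@7, authorship .......
After op 3 (insert('s')): buffer="ssfasqouks" (len 10), cursors c1@2 c3@2 c2@10, authorship 13.......2
After op 4 (add_cursor(4)): buffer="ssfasqouks" (len 10), cursors c1@2 c3@2 c4@4 c2@10, authorship 13.......2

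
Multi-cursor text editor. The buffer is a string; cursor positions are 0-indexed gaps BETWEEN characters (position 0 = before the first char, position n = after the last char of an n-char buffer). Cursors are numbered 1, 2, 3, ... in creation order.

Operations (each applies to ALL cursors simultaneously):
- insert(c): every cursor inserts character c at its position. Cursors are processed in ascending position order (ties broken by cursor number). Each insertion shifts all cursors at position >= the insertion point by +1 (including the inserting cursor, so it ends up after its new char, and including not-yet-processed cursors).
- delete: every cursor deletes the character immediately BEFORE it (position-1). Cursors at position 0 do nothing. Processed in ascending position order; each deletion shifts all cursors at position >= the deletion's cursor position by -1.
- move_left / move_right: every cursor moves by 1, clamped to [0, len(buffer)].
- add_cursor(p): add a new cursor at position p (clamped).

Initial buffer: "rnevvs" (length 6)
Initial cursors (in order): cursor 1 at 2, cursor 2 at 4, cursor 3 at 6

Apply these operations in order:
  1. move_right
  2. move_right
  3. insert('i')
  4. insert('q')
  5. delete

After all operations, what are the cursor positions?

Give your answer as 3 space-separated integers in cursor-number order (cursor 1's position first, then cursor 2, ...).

Answer: 5 9 9

Derivation:
After op 1 (move_right): buffer="rnevvs" (len 6), cursors c1@3 c2@5 c3@6, authorship ......
After op 2 (move_right): buffer="rnevvs" (len 6), cursors c1@4 c2@6 c3@6, authorship ......
After op 3 (insert('i')): buffer="rnevivsii" (len 9), cursors c1@5 c2@9 c3@9, authorship ....1..23
After op 4 (insert('q')): buffer="rneviqvsiiqq" (len 12), cursors c1@6 c2@12 c3@12, authorship ....11..2323
After op 5 (delete): buffer="rnevivsii" (len 9), cursors c1@5 c2@9 c3@9, authorship ....1..23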